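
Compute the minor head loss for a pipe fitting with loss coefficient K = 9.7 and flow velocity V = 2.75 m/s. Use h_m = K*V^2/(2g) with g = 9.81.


Minor loss formula: h_m = K * V^2/(2g).
V^2 = 2.75^2 = 7.5625.
V^2/(2g) = 7.5625 / 19.62 = 0.3854 m.
h_m = 9.7 * 0.3854 = 3.7389 m.

3.7389


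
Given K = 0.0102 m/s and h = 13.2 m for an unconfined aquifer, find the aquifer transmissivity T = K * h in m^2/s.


Transmissivity is defined as T = K * h.
T = 0.0102 * 13.2
  = 0.1346 m^2/s.

0.1346


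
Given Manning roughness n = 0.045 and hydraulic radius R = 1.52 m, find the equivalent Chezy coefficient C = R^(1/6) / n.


The Chezy coefficient relates to Manning's n through C = R^(1/6) / n.
R^(1/6) = 1.52^(1/6) = 1.072278.
C = 1.072278 / 0.045 = 23.83 m^(1/2)/s.

23.83


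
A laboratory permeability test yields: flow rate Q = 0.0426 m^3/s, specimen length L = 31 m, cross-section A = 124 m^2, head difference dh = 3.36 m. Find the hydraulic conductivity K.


From K = Q*L / (A*dh):
Numerator: Q*L = 0.0426 * 31 = 1.3206.
Denominator: A*dh = 124 * 3.36 = 416.64.
K = 1.3206 / 416.64 = 0.00317 m/s.

0.00317


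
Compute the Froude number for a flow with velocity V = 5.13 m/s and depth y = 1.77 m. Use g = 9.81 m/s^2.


The Froude number is defined as Fr = V / sqrt(g*y).
g*y = 9.81 * 1.77 = 17.3637.
sqrt(g*y) = sqrt(17.3637) = 4.167.
Fr = 5.13 / 4.167 = 1.2311.

1.2311


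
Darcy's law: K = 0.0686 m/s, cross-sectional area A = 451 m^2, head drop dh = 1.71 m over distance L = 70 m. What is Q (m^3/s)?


Darcy's law: Q = K * A * i, where i = dh/L.
Hydraulic gradient i = 1.71 / 70 = 0.024429.
Q = 0.0686 * 451 * 0.024429
  = 0.7558 m^3/s.

0.7558


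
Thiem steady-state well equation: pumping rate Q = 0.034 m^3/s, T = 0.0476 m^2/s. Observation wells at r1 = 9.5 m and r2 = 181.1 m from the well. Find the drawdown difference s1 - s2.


Thiem equation: s1 - s2 = Q/(2*pi*T) * ln(r2/r1).
ln(r2/r1) = ln(181.1/9.5) = 2.9478.
Q/(2*pi*T) = 0.034 / (2*pi*0.0476) = 0.034 / 0.2991 = 0.1137.
s1 - s2 = 0.1137 * 2.9478 = 0.3351 m.

0.3351


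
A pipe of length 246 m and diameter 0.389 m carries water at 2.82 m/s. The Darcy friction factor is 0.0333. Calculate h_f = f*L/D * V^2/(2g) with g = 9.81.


Darcy-Weisbach equation: h_f = f * (L/D) * V^2/(2g).
f * L/D = 0.0333 * 246/0.389 = 21.0586.
V^2/(2g) = 2.82^2 / (2*9.81) = 7.9524 / 19.62 = 0.4053 m.
h_f = 21.0586 * 0.4053 = 8.535 m.

8.535


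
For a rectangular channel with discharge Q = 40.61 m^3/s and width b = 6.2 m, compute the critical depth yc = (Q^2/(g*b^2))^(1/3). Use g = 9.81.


Using yc = (Q^2 / (g * b^2))^(1/3):
Q^2 = 40.61^2 = 1649.17.
g * b^2 = 9.81 * 6.2^2 = 9.81 * 38.44 = 377.1.
Q^2 / (g*b^2) = 1649.17 / 377.1 = 4.3733.
yc = 4.3733^(1/3) = 1.6353 m.

1.6353


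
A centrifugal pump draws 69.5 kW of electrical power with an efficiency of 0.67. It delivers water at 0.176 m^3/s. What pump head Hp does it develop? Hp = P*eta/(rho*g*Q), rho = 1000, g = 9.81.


Pump head formula: Hp = P * eta / (rho * g * Q).
Numerator: P * eta = 69.5 * 1000 * 0.67 = 46565.0 W.
Denominator: rho * g * Q = 1000 * 9.81 * 0.176 = 1726.56.
Hp = 46565.0 / 1726.56 = 26.97 m.

26.97


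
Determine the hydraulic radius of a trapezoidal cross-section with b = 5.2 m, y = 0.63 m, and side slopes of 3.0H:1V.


For a trapezoidal section with side slope z:
A = (b + z*y)*y = (5.2 + 3.0*0.63)*0.63 = 4.467 m^2.
P = b + 2*y*sqrt(1 + z^2) = 5.2 + 2*0.63*sqrt(1 + 3.0^2) = 9.184 m.
R = A/P = 4.467 / 9.184 = 0.4863 m.

0.4863


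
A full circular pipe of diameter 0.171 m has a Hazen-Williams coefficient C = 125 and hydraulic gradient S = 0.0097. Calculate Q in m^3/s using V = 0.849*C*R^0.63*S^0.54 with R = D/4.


For a full circular pipe, R = D/4 = 0.171/4 = 0.0428 m.
V = 0.849 * 125 * 0.0428^0.63 * 0.0097^0.54
  = 0.849 * 125 * 0.137243 * 0.081819
  = 1.1917 m/s.
Pipe area A = pi*D^2/4 = pi*0.171^2/4 = 0.023 m^2.
Q = A * V = 0.023 * 1.1917 = 0.0274 m^3/s.

0.0274


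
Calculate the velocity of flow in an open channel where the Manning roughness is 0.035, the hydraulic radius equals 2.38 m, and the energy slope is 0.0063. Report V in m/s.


Manning's equation gives V = (1/n) * R^(2/3) * S^(1/2).
First, compute R^(2/3) = 2.38^(2/3) = 1.7826.
Next, S^(1/2) = 0.0063^(1/2) = 0.079373.
Then 1/n = 1/0.035 = 28.57.
V = 28.57 * 1.7826 * 0.079373 = 4.0425 m/s.

4.0425


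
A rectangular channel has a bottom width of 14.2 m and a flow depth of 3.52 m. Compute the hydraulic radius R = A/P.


For a rectangular section:
Flow area A = b * y = 14.2 * 3.52 = 49.98 m^2.
Wetted perimeter P = b + 2y = 14.2 + 2*3.52 = 21.24 m.
Hydraulic radius R = A/P = 49.98 / 21.24 = 2.3533 m.

2.3533


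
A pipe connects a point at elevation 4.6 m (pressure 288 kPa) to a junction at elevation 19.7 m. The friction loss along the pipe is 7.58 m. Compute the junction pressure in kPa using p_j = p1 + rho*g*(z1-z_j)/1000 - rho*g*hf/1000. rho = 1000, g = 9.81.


Junction pressure: p_j = p1 + rho*g*(z1 - z_j)/1000 - rho*g*hf/1000.
Elevation term = 1000*9.81*(4.6 - 19.7)/1000 = -148.131 kPa.
Friction term = 1000*9.81*7.58/1000 = 74.36 kPa.
p_j = 288 + -148.131 - 74.36 = 65.51 kPa.

65.51


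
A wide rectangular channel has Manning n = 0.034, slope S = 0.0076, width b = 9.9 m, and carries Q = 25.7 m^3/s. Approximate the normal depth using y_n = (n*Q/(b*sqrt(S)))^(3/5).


We use the wide-channel approximation y_n = (n*Q/(b*sqrt(S)))^(3/5).
sqrt(S) = sqrt(0.0076) = 0.087178.
Numerator: n*Q = 0.034 * 25.7 = 0.8738.
Denominator: b*sqrt(S) = 9.9 * 0.087178 = 0.863062.
arg = 1.0124.
y_n = 1.0124^(3/5) = 1.0074 m.

1.0074


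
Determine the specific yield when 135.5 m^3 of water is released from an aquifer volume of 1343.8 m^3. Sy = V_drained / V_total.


Specific yield Sy = Volume drained / Total volume.
Sy = 135.5 / 1343.8
   = 0.1008.

0.1008


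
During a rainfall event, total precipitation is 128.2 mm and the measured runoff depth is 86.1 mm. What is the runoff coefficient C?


The runoff coefficient C = runoff depth / rainfall depth.
C = 86.1 / 128.2
  = 0.6716.

0.6716


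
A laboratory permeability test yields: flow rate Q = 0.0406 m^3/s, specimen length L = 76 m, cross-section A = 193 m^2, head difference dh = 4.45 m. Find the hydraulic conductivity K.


From K = Q*L / (A*dh):
Numerator: Q*L = 0.0406 * 76 = 3.0856.
Denominator: A*dh = 193 * 4.45 = 858.85.
K = 3.0856 / 858.85 = 0.003593 m/s.

0.003593


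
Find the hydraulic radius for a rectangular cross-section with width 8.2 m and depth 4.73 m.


For a rectangular section:
Flow area A = b * y = 8.2 * 4.73 = 38.79 m^2.
Wetted perimeter P = b + 2y = 8.2 + 2*4.73 = 17.66 m.
Hydraulic radius R = A/P = 38.79 / 17.66 = 2.1963 m.

2.1963


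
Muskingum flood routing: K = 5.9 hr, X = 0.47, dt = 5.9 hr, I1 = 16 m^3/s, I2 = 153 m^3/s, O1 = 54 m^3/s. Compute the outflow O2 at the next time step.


Muskingum coefficients:
denom = 2*K*(1-X) + dt = 2*5.9*(1-0.47) + 5.9 = 12.154.
C0 = (dt - 2*K*X)/denom = (5.9 - 2*5.9*0.47)/12.154 = 0.0291.
C1 = (dt + 2*K*X)/denom = (5.9 + 2*5.9*0.47)/12.154 = 0.9417.
C2 = (2*K*(1-X) - dt)/denom = 0.0291.
O2 = C0*I2 + C1*I1 + C2*O1
   = 0.0291*153 + 0.9417*16 + 0.0291*54
   = 21.1 m^3/s.

21.1


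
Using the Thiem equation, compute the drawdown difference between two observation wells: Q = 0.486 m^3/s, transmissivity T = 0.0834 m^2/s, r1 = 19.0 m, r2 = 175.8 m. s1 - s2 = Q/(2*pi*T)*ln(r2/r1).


Thiem equation: s1 - s2 = Q/(2*pi*T) * ln(r2/r1).
ln(r2/r1) = ln(175.8/19.0) = 2.2249.
Q/(2*pi*T) = 0.486 / (2*pi*0.0834) = 0.486 / 0.524 = 0.9274.
s1 - s2 = 0.9274 * 2.2249 = 2.0635 m.

2.0635


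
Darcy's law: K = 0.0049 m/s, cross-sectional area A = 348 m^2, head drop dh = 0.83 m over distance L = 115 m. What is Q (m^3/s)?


Darcy's law: Q = K * A * i, where i = dh/L.
Hydraulic gradient i = 0.83 / 115 = 0.007217.
Q = 0.0049 * 348 * 0.007217
  = 0.0123 m^3/s.

0.0123


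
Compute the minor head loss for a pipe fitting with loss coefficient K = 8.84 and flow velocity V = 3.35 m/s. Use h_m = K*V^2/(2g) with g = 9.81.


Minor loss formula: h_m = K * V^2/(2g).
V^2 = 3.35^2 = 11.2225.
V^2/(2g) = 11.2225 / 19.62 = 0.572 m.
h_m = 8.84 * 0.572 = 5.0564 m.

5.0564


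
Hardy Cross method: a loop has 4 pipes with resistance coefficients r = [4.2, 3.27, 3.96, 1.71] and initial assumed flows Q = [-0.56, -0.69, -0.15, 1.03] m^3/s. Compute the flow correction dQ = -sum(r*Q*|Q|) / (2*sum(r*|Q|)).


Numerator terms (r*Q*|Q|): 4.2*-0.56*|-0.56| = -1.3171; 3.27*-0.69*|-0.69| = -1.5568; 3.96*-0.15*|-0.15| = -0.0891; 1.71*1.03*|1.03| = 1.8141.
Sum of numerator = -1.1489.
Denominator terms (r*|Q|): 4.2*|-0.56| = 2.352; 3.27*|-0.69| = 2.2563; 3.96*|-0.15| = 0.594; 1.71*|1.03| = 1.7613.
2 * sum of denominator = 2 * 6.9636 = 13.9272.
dQ = --1.1489 / 13.9272 = 0.0825 m^3/s.

0.0825


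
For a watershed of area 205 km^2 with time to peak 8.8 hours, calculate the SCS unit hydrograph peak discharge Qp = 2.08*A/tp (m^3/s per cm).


SCS formula: Qp = 2.08 * A / tp.
Qp = 2.08 * 205 / 8.8
   = 426.4 / 8.8
   = 48.45 m^3/s per cm.

48.45


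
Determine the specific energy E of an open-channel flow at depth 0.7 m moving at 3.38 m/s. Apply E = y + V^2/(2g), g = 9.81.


Specific energy E = y + V^2/(2g).
Velocity head = V^2/(2g) = 3.38^2 / (2*9.81) = 11.4244 / 19.62 = 0.5823 m.
E = 0.7 + 0.5823 = 1.2823 m.

1.2823


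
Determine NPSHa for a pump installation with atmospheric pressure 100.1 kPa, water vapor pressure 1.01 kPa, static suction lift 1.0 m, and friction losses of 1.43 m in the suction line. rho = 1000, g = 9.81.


NPSHa = p_atm/(rho*g) - z_s - hf_s - p_vap/(rho*g).
p_atm/(rho*g) = 100.1*1000 / (1000*9.81) = 10.204 m.
p_vap/(rho*g) = 1.01*1000 / (1000*9.81) = 0.103 m.
NPSHa = 10.204 - 1.0 - 1.43 - 0.103
      = 7.67 m.

7.67


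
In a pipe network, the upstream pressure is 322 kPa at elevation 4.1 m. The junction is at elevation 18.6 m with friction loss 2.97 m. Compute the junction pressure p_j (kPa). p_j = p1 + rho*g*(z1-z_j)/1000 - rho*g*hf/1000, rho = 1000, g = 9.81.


Junction pressure: p_j = p1 + rho*g*(z1 - z_j)/1000 - rho*g*hf/1000.
Elevation term = 1000*9.81*(4.1 - 18.6)/1000 = -142.245 kPa.
Friction term = 1000*9.81*2.97/1000 = 29.136 kPa.
p_j = 322 + -142.245 - 29.136 = 150.62 kPa.

150.62


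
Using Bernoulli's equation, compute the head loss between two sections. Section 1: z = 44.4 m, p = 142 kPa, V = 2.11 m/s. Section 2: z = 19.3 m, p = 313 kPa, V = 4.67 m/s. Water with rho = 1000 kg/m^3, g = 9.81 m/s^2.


Total head at each section: H = z + p/(rho*g) + V^2/(2g).
H1 = 44.4 + 142*1000/(1000*9.81) + 2.11^2/(2*9.81)
   = 44.4 + 14.475 + 0.2269
   = 59.102 m.
H2 = 19.3 + 313*1000/(1000*9.81) + 4.67^2/(2*9.81)
   = 19.3 + 31.906 + 1.1116
   = 52.318 m.
h_L = H1 - H2 = 59.102 - 52.318 = 6.784 m.

6.784


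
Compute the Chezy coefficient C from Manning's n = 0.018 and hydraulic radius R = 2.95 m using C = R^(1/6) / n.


The Chezy coefficient relates to Manning's n through C = R^(1/6) / n.
R^(1/6) = 2.95^(1/6) = 1.197578.
C = 1.197578 / 0.018 = 66.53 m^(1/2)/s.

66.53


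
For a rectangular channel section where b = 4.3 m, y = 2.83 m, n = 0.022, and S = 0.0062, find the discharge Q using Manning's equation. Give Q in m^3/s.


For a rectangular channel, the cross-sectional area A = b * y = 4.3 * 2.83 = 12.17 m^2.
The wetted perimeter P = b + 2y = 4.3 + 2*2.83 = 9.96 m.
Hydraulic radius R = A/P = 12.17/9.96 = 1.2218 m.
Velocity V = (1/n)*R^(2/3)*S^(1/2) = (1/0.022)*1.2218^(2/3)*0.0062^(1/2) = 4.0904 m/s.
Discharge Q = A * V = 12.17 * 4.0904 = 49.777 m^3/s.

49.777


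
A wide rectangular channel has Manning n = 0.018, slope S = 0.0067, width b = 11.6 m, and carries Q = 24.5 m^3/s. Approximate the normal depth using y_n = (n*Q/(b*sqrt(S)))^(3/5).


We use the wide-channel approximation y_n = (n*Q/(b*sqrt(S)))^(3/5).
sqrt(S) = sqrt(0.0067) = 0.081854.
Numerator: n*Q = 0.018 * 24.5 = 0.441.
Denominator: b*sqrt(S) = 11.6 * 0.081854 = 0.949506.
arg = 0.4645.
y_n = 0.4645^(3/5) = 0.6312 m.

0.6312


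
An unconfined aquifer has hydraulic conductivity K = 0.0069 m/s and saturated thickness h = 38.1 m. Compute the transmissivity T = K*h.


Transmissivity is defined as T = K * h.
T = 0.0069 * 38.1
  = 0.2629 m^2/s.

0.2629


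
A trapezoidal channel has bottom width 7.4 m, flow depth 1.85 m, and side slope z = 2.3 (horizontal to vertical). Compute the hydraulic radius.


For a trapezoidal section with side slope z:
A = (b + z*y)*y = (7.4 + 2.3*1.85)*1.85 = 21.562 m^2.
P = b + 2*y*sqrt(1 + z^2) = 7.4 + 2*1.85*sqrt(1 + 2.3^2) = 16.68 m.
R = A/P = 21.562 / 16.68 = 1.2927 m.

1.2927


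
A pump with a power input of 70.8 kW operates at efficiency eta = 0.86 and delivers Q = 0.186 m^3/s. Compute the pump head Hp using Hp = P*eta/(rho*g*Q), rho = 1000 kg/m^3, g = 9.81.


Pump head formula: Hp = P * eta / (rho * g * Q).
Numerator: P * eta = 70.8 * 1000 * 0.86 = 60888.0 W.
Denominator: rho * g * Q = 1000 * 9.81 * 0.186 = 1824.66.
Hp = 60888.0 / 1824.66 = 33.37 m.

33.37


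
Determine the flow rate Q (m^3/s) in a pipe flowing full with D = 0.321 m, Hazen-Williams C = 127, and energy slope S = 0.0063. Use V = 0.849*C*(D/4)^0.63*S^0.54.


For a full circular pipe, R = D/4 = 0.321/4 = 0.0803 m.
V = 0.849 * 127 * 0.0803^0.63 * 0.0063^0.54
  = 0.849 * 127 * 0.20408 * 0.06481
  = 1.4261 m/s.
Pipe area A = pi*D^2/4 = pi*0.321^2/4 = 0.0809 m^2.
Q = A * V = 0.0809 * 1.4261 = 0.1154 m^3/s.

0.1154


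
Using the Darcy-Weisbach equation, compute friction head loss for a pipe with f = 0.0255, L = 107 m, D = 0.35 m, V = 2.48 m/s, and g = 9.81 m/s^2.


Darcy-Weisbach equation: h_f = f * (L/D) * V^2/(2g).
f * L/D = 0.0255 * 107/0.35 = 7.7957.
V^2/(2g) = 2.48^2 / (2*9.81) = 6.1504 / 19.62 = 0.3135 m.
h_f = 7.7957 * 0.3135 = 2.444 m.

2.444


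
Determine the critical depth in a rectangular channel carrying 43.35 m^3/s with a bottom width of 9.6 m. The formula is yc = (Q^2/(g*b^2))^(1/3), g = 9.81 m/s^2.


Using yc = (Q^2 / (g * b^2))^(1/3):
Q^2 = 43.35^2 = 1879.22.
g * b^2 = 9.81 * 9.6^2 = 9.81 * 92.16 = 904.09.
Q^2 / (g*b^2) = 1879.22 / 904.09 = 2.0786.
yc = 2.0786^(1/3) = 1.2762 m.

1.2762


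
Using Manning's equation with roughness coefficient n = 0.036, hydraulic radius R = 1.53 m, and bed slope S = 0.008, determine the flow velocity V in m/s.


Manning's equation gives V = (1/n) * R^(2/3) * S^(1/2).
First, compute R^(2/3) = 1.53^(2/3) = 1.3278.
Next, S^(1/2) = 0.008^(1/2) = 0.089443.
Then 1/n = 1/0.036 = 27.78.
V = 27.78 * 1.3278 * 0.089443 = 3.2989 m/s.

3.2989


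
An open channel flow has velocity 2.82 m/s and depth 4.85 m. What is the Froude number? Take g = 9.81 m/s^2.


The Froude number is defined as Fr = V / sqrt(g*y).
g*y = 9.81 * 4.85 = 47.5785.
sqrt(g*y) = sqrt(47.5785) = 6.8977.
Fr = 2.82 / 6.8977 = 0.4088.

0.4088


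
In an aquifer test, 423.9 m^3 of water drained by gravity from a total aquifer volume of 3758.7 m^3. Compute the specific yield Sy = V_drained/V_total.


Specific yield Sy = Volume drained / Total volume.
Sy = 423.9 / 3758.7
   = 0.1128.

0.1128


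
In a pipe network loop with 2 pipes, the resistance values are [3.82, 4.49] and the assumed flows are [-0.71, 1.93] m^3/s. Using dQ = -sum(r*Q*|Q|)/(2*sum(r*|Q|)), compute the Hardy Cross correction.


Numerator terms (r*Q*|Q|): 3.82*-0.71*|-0.71| = -1.9257; 4.49*1.93*|1.93| = 16.7248.
Sum of numerator = 14.7991.
Denominator terms (r*|Q|): 3.82*|-0.71| = 2.7122; 4.49*|1.93| = 8.6657.
2 * sum of denominator = 2 * 11.3779 = 22.7558.
dQ = -14.7991 / 22.7558 = -0.6503 m^3/s.

-0.6503


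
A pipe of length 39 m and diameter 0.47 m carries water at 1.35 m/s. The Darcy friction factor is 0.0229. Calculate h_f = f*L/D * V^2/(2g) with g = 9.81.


Darcy-Weisbach equation: h_f = f * (L/D) * V^2/(2g).
f * L/D = 0.0229 * 39/0.47 = 1.9002.
V^2/(2g) = 1.35^2 / (2*9.81) = 1.8225 / 19.62 = 0.0929 m.
h_f = 1.9002 * 0.0929 = 0.177 m.

0.177


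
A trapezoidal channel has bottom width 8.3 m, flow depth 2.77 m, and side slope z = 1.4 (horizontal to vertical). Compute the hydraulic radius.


For a trapezoidal section with side slope z:
A = (b + z*y)*y = (8.3 + 1.4*2.77)*2.77 = 33.733 m^2.
P = b + 2*y*sqrt(1 + z^2) = 8.3 + 2*2.77*sqrt(1 + 1.4^2) = 17.831 m.
R = A/P = 33.733 / 17.831 = 1.8918 m.

1.8918


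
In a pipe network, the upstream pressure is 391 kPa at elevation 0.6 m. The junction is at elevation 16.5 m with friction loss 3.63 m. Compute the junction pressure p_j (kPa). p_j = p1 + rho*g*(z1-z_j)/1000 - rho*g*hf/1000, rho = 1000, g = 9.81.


Junction pressure: p_j = p1 + rho*g*(z1 - z_j)/1000 - rho*g*hf/1000.
Elevation term = 1000*9.81*(0.6 - 16.5)/1000 = -155.979 kPa.
Friction term = 1000*9.81*3.63/1000 = 35.61 kPa.
p_j = 391 + -155.979 - 35.61 = 199.41 kPa.

199.41


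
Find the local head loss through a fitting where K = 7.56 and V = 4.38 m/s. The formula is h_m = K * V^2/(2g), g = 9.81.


Minor loss formula: h_m = K * V^2/(2g).
V^2 = 4.38^2 = 19.1844.
V^2/(2g) = 19.1844 / 19.62 = 0.9778 m.
h_m = 7.56 * 0.9778 = 7.3922 m.

7.3922


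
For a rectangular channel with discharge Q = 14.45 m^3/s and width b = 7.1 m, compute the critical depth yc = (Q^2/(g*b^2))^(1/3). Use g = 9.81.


Using yc = (Q^2 / (g * b^2))^(1/3):
Q^2 = 14.45^2 = 208.8.
g * b^2 = 9.81 * 7.1^2 = 9.81 * 50.41 = 494.52.
Q^2 / (g*b^2) = 208.8 / 494.52 = 0.4222.
yc = 0.4222^(1/3) = 0.7502 m.

0.7502


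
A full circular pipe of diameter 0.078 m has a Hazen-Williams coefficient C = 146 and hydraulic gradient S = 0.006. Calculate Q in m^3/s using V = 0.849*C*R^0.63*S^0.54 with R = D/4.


For a full circular pipe, R = D/4 = 0.078/4 = 0.0195 m.
V = 0.849 * 146 * 0.0195^0.63 * 0.006^0.54
  = 0.849 * 146 * 0.083699 * 0.063125
  = 0.6549 m/s.
Pipe area A = pi*D^2/4 = pi*0.078^2/4 = 0.0048 m^2.
Q = A * V = 0.0048 * 0.6549 = 0.0031 m^3/s.

0.0031


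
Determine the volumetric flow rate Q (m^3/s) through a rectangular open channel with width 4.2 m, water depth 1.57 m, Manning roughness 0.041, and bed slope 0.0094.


For a rectangular channel, the cross-sectional area A = b * y = 4.2 * 1.57 = 6.59 m^2.
The wetted perimeter P = b + 2y = 4.2 + 2*1.57 = 7.34 m.
Hydraulic radius R = A/P = 6.59/7.34 = 0.8984 m.
Velocity V = (1/n)*R^(2/3)*S^(1/2) = (1/0.041)*0.8984^(2/3)*0.0094^(1/2) = 2.2017 m/s.
Discharge Q = A * V = 6.59 * 2.2017 = 14.518 m^3/s.

14.518


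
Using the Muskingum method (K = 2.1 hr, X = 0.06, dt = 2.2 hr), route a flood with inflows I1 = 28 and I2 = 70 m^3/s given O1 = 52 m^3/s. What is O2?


Muskingum coefficients:
denom = 2*K*(1-X) + dt = 2*2.1*(1-0.06) + 2.2 = 6.148.
C0 = (dt - 2*K*X)/denom = (2.2 - 2*2.1*0.06)/6.148 = 0.3169.
C1 = (dt + 2*K*X)/denom = (2.2 + 2*2.1*0.06)/6.148 = 0.3988.
C2 = (2*K*(1-X) - dt)/denom = 0.2843.
O2 = C0*I2 + C1*I1 + C2*O1
   = 0.3169*70 + 0.3988*28 + 0.2843*52
   = 48.13 m^3/s.

48.13


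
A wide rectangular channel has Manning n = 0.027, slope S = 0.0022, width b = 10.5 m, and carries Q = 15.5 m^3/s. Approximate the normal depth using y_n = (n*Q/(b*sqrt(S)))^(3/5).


We use the wide-channel approximation y_n = (n*Q/(b*sqrt(S)))^(3/5).
sqrt(S) = sqrt(0.0022) = 0.046904.
Numerator: n*Q = 0.027 * 15.5 = 0.4185.
Denominator: b*sqrt(S) = 10.5 * 0.046904 = 0.492492.
arg = 0.8498.
y_n = 0.8498^(3/5) = 0.9069 m.

0.9069


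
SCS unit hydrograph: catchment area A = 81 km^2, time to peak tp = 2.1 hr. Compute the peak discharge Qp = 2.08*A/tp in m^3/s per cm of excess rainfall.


SCS formula: Qp = 2.08 * A / tp.
Qp = 2.08 * 81 / 2.1
   = 168.48 / 2.1
   = 80.23 m^3/s per cm.

80.23


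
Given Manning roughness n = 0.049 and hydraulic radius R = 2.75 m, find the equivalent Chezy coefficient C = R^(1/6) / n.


The Chezy coefficient relates to Manning's n through C = R^(1/6) / n.
R^(1/6) = 2.75^(1/6) = 1.183647.
C = 1.183647 / 0.049 = 24.16 m^(1/2)/s.

24.16


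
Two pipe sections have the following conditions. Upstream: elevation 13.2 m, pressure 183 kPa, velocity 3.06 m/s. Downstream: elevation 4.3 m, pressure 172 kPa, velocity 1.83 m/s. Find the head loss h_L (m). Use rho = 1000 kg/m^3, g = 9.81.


Total head at each section: H = z + p/(rho*g) + V^2/(2g).
H1 = 13.2 + 183*1000/(1000*9.81) + 3.06^2/(2*9.81)
   = 13.2 + 18.654 + 0.4772
   = 32.332 m.
H2 = 4.3 + 172*1000/(1000*9.81) + 1.83^2/(2*9.81)
   = 4.3 + 17.533 + 0.1707
   = 22.004 m.
h_L = H1 - H2 = 32.332 - 22.004 = 10.328 m.

10.328


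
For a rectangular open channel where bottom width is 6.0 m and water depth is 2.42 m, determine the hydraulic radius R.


For a rectangular section:
Flow area A = b * y = 6.0 * 2.42 = 14.52 m^2.
Wetted perimeter P = b + 2y = 6.0 + 2*2.42 = 10.84 m.
Hydraulic radius R = A/P = 14.52 / 10.84 = 1.3395 m.

1.3395


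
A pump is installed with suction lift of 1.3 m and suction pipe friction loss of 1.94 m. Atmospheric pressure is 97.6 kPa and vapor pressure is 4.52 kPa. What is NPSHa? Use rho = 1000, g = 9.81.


NPSHa = p_atm/(rho*g) - z_s - hf_s - p_vap/(rho*g).
p_atm/(rho*g) = 97.6*1000 / (1000*9.81) = 9.949 m.
p_vap/(rho*g) = 4.52*1000 / (1000*9.81) = 0.461 m.
NPSHa = 9.949 - 1.3 - 1.94 - 0.461
      = 6.25 m.

6.25


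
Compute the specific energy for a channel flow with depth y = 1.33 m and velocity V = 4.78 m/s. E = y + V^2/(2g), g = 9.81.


Specific energy E = y + V^2/(2g).
Velocity head = V^2/(2g) = 4.78^2 / (2*9.81) = 22.8484 / 19.62 = 1.1645 m.
E = 1.33 + 1.1645 = 2.4945 m.

2.4945


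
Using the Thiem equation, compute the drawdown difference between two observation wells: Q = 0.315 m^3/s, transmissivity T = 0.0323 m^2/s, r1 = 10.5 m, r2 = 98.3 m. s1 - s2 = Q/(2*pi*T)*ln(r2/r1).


Thiem equation: s1 - s2 = Q/(2*pi*T) * ln(r2/r1).
ln(r2/r1) = ln(98.3/10.5) = 2.2366.
Q/(2*pi*T) = 0.315 / (2*pi*0.0323) = 0.315 / 0.2029 = 1.5521.
s1 - s2 = 1.5521 * 2.2366 = 3.4716 m.

3.4716


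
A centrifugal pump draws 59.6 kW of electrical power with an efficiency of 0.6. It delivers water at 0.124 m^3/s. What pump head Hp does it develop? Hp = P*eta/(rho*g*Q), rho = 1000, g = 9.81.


Pump head formula: Hp = P * eta / (rho * g * Q).
Numerator: P * eta = 59.6 * 1000 * 0.6 = 35760.0 W.
Denominator: rho * g * Q = 1000 * 9.81 * 0.124 = 1216.44.
Hp = 35760.0 / 1216.44 = 29.4 m.

29.4


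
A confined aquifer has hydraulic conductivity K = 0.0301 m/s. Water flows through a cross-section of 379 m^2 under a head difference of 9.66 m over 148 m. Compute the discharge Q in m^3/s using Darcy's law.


Darcy's law: Q = K * A * i, where i = dh/L.
Hydraulic gradient i = 9.66 / 148 = 0.06527.
Q = 0.0301 * 379 * 0.06527
  = 0.7446 m^3/s.

0.7446


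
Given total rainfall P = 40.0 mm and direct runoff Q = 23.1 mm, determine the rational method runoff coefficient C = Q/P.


The runoff coefficient C = runoff depth / rainfall depth.
C = 23.1 / 40.0
  = 0.5775.

0.5775


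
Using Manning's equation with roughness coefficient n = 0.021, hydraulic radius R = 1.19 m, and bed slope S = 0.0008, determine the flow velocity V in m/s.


Manning's equation gives V = (1/n) * R^(2/3) * S^(1/2).
First, compute R^(2/3) = 1.19^(2/3) = 1.123.
Next, S^(1/2) = 0.0008^(1/2) = 0.028284.
Then 1/n = 1/0.021 = 47.62.
V = 47.62 * 1.123 * 0.028284 = 1.5125 m/s.

1.5125


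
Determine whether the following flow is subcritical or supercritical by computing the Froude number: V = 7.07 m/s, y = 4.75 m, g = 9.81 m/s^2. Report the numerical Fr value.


The Froude number is defined as Fr = V / sqrt(g*y).
g*y = 9.81 * 4.75 = 46.5975.
sqrt(g*y) = sqrt(46.5975) = 6.8262.
Fr = 7.07 / 6.8262 = 1.0357.
Since Fr > 1, the flow is supercritical.

1.0357


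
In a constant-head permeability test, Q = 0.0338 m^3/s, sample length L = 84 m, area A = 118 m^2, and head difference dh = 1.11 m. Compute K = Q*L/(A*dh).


From K = Q*L / (A*dh):
Numerator: Q*L = 0.0338 * 84 = 2.8392.
Denominator: A*dh = 118 * 1.11 = 130.98.
K = 2.8392 / 130.98 = 0.021677 m/s.

0.021677


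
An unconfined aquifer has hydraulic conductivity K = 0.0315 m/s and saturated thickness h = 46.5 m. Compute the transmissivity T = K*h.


Transmissivity is defined as T = K * h.
T = 0.0315 * 46.5
  = 1.4647 m^2/s.

1.4647


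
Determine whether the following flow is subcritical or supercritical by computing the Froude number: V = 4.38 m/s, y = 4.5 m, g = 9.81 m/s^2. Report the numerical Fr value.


The Froude number is defined as Fr = V / sqrt(g*y).
g*y = 9.81 * 4.5 = 44.145.
sqrt(g*y) = sqrt(44.145) = 6.6442.
Fr = 4.38 / 6.6442 = 0.6592.
Since Fr < 1, the flow is subcritical.

0.6592


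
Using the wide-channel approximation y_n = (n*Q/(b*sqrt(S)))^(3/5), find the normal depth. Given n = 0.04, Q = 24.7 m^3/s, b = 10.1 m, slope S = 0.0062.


We use the wide-channel approximation y_n = (n*Q/(b*sqrt(S)))^(3/5).
sqrt(S) = sqrt(0.0062) = 0.07874.
Numerator: n*Q = 0.04 * 24.7 = 0.988.
Denominator: b*sqrt(S) = 10.1 * 0.07874 = 0.795274.
arg = 1.2423.
y_n = 1.2423^(3/5) = 1.1391 m.

1.1391


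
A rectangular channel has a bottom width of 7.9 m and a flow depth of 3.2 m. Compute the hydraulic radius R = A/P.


For a rectangular section:
Flow area A = b * y = 7.9 * 3.2 = 25.28 m^2.
Wetted perimeter P = b + 2y = 7.9 + 2*3.2 = 14.3 m.
Hydraulic radius R = A/P = 25.28 / 14.3 = 1.7678 m.

1.7678


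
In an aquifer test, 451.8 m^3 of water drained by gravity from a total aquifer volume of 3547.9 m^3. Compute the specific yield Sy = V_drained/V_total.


Specific yield Sy = Volume drained / Total volume.
Sy = 451.8 / 3547.9
   = 0.1273.

0.1273


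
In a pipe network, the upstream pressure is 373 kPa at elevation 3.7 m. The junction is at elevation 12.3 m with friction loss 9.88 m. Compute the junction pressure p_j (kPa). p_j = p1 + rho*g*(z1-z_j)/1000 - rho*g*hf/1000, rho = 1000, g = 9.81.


Junction pressure: p_j = p1 + rho*g*(z1 - z_j)/1000 - rho*g*hf/1000.
Elevation term = 1000*9.81*(3.7 - 12.3)/1000 = -84.366 kPa.
Friction term = 1000*9.81*9.88/1000 = 96.923 kPa.
p_j = 373 + -84.366 - 96.923 = 191.71 kPa.

191.71


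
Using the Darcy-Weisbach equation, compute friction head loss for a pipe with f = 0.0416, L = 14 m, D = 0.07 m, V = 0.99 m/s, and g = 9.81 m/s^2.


Darcy-Weisbach equation: h_f = f * (L/D) * V^2/(2g).
f * L/D = 0.0416 * 14/0.07 = 8.32.
V^2/(2g) = 0.99^2 / (2*9.81) = 0.9801 / 19.62 = 0.05 m.
h_f = 8.32 * 0.05 = 0.416 m.

0.416


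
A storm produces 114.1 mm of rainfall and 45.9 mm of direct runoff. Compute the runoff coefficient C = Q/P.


The runoff coefficient C = runoff depth / rainfall depth.
C = 45.9 / 114.1
  = 0.4023.

0.4023


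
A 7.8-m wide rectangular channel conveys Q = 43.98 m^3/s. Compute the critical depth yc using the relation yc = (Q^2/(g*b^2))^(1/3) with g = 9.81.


Using yc = (Q^2 / (g * b^2))^(1/3):
Q^2 = 43.98^2 = 1934.24.
g * b^2 = 9.81 * 7.8^2 = 9.81 * 60.84 = 596.84.
Q^2 / (g*b^2) = 1934.24 / 596.84 = 3.2408.
yc = 3.2408^(1/3) = 1.4798 m.

1.4798


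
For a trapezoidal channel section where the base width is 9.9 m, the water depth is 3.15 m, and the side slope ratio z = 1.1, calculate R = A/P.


For a trapezoidal section with side slope z:
A = (b + z*y)*y = (9.9 + 1.1*3.15)*3.15 = 42.1 m^2.
P = b + 2*y*sqrt(1 + z^2) = 9.9 + 2*3.15*sqrt(1 + 1.1^2) = 19.266 m.
R = A/P = 42.1 / 19.266 = 2.1852 m.

2.1852


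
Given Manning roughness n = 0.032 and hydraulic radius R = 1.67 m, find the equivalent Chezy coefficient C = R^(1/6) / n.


The Chezy coefficient relates to Manning's n through C = R^(1/6) / n.
R^(1/6) = 1.67^(1/6) = 1.08923.
C = 1.08923 / 0.032 = 34.04 m^(1/2)/s.

34.04


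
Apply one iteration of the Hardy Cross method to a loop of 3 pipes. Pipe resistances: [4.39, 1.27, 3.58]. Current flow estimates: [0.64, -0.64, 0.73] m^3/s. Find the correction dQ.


Numerator terms (r*Q*|Q|): 4.39*0.64*|0.64| = 1.7981; 1.27*-0.64*|-0.64| = -0.5202; 3.58*0.73*|0.73| = 1.9078.
Sum of numerator = 3.1857.
Denominator terms (r*|Q|): 4.39*|0.64| = 2.8096; 1.27*|-0.64| = 0.8128; 3.58*|0.73| = 2.6134.
2 * sum of denominator = 2 * 6.2358 = 12.4716.
dQ = -3.1857 / 12.4716 = -0.2554 m^3/s.

-0.2554


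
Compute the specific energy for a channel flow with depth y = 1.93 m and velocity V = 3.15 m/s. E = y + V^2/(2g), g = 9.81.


Specific energy E = y + V^2/(2g).
Velocity head = V^2/(2g) = 3.15^2 / (2*9.81) = 9.9225 / 19.62 = 0.5057 m.
E = 1.93 + 0.5057 = 2.4357 m.

2.4357


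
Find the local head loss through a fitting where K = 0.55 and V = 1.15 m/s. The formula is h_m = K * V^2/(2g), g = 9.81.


Minor loss formula: h_m = K * V^2/(2g).
V^2 = 1.15^2 = 1.3225.
V^2/(2g) = 1.3225 / 19.62 = 0.0674 m.
h_m = 0.55 * 0.0674 = 0.0371 m.

0.0371


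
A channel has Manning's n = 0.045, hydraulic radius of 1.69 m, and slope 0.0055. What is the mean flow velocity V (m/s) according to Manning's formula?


Manning's equation gives V = (1/n) * R^(2/3) * S^(1/2).
First, compute R^(2/3) = 1.69^(2/3) = 1.4188.
Next, S^(1/2) = 0.0055^(1/2) = 0.074162.
Then 1/n = 1/0.045 = 22.22.
V = 22.22 * 1.4188 * 0.074162 = 2.3383 m/s.

2.3383


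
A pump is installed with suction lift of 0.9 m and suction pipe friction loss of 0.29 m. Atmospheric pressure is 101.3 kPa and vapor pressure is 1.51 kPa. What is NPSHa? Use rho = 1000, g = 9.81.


NPSHa = p_atm/(rho*g) - z_s - hf_s - p_vap/(rho*g).
p_atm/(rho*g) = 101.3*1000 / (1000*9.81) = 10.326 m.
p_vap/(rho*g) = 1.51*1000 / (1000*9.81) = 0.154 m.
NPSHa = 10.326 - 0.9 - 0.29 - 0.154
      = 8.98 m.

8.98


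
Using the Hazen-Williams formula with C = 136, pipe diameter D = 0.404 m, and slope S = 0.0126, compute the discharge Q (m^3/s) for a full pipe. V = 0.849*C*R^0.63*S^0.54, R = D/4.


For a full circular pipe, R = D/4 = 0.404/4 = 0.101 m.
V = 0.849 * 136 * 0.101^0.63 * 0.0126^0.54
  = 0.849 * 136 * 0.235897 * 0.094232
  = 2.5667 m/s.
Pipe area A = pi*D^2/4 = pi*0.404^2/4 = 0.1282 m^2.
Q = A * V = 0.1282 * 2.5667 = 0.329 m^3/s.

0.329


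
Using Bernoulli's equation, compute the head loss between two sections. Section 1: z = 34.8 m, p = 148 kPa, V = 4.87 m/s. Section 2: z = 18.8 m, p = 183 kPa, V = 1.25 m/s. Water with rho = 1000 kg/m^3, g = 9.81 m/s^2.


Total head at each section: H = z + p/(rho*g) + V^2/(2g).
H1 = 34.8 + 148*1000/(1000*9.81) + 4.87^2/(2*9.81)
   = 34.8 + 15.087 + 1.2088
   = 51.095 m.
H2 = 18.8 + 183*1000/(1000*9.81) + 1.25^2/(2*9.81)
   = 18.8 + 18.654 + 0.0796
   = 37.534 m.
h_L = H1 - H2 = 51.095 - 37.534 = 13.561 m.

13.561


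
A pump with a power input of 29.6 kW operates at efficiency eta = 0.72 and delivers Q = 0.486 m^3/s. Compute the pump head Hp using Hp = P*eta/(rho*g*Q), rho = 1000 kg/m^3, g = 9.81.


Pump head formula: Hp = P * eta / (rho * g * Q).
Numerator: P * eta = 29.6 * 1000 * 0.72 = 21312.0 W.
Denominator: rho * g * Q = 1000 * 9.81 * 0.486 = 4767.66.
Hp = 21312.0 / 4767.66 = 4.47 m.

4.47


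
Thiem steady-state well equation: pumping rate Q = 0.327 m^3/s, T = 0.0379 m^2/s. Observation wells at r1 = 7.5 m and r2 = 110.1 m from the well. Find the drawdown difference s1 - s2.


Thiem equation: s1 - s2 = Q/(2*pi*T) * ln(r2/r1).
ln(r2/r1) = ln(110.1/7.5) = 2.6865.
Q/(2*pi*T) = 0.327 / (2*pi*0.0379) = 0.327 / 0.2381 = 1.3732.
s1 - s2 = 1.3732 * 2.6865 = 3.689 m.

3.689


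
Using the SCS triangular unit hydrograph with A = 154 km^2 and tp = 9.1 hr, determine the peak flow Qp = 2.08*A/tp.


SCS formula: Qp = 2.08 * A / tp.
Qp = 2.08 * 154 / 9.1
   = 320.32 / 9.1
   = 35.2 m^3/s per cm.

35.2


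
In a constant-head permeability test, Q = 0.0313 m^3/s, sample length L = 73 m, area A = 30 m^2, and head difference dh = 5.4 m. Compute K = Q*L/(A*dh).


From K = Q*L / (A*dh):
Numerator: Q*L = 0.0313 * 73 = 2.2849.
Denominator: A*dh = 30 * 5.4 = 162.0.
K = 2.2849 / 162.0 = 0.014104 m/s.

0.014104


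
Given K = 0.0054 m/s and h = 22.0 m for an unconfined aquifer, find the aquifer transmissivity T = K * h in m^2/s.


Transmissivity is defined as T = K * h.
T = 0.0054 * 22.0
  = 0.1188 m^2/s.

0.1188


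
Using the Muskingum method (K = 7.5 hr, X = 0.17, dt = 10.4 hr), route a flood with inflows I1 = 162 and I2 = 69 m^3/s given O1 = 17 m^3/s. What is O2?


Muskingum coefficients:
denom = 2*K*(1-X) + dt = 2*7.5*(1-0.17) + 10.4 = 22.85.
C0 = (dt - 2*K*X)/denom = (10.4 - 2*7.5*0.17)/22.85 = 0.3435.
C1 = (dt + 2*K*X)/denom = (10.4 + 2*7.5*0.17)/22.85 = 0.5667.
C2 = (2*K*(1-X) - dt)/denom = 0.0897.
O2 = C0*I2 + C1*I1 + C2*O1
   = 0.3435*69 + 0.5667*162 + 0.0897*17
   = 117.04 m^3/s.

117.04


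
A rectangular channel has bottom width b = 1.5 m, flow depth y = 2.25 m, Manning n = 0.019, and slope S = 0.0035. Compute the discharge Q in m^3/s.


For a rectangular channel, the cross-sectional area A = b * y = 1.5 * 2.25 = 3.38 m^2.
The wetted perimeter P = b + 2y = 1.5 + 2*2.25 = 6.0 m.
Hydraulic radius R = A/P = 3.38/6.0 = 0.5625 m.
Velocity V = (1/n)*R^(2/3)*S^(1/2) = (1/0.019)*0.5625^(2/3)*0.0035^(1/2) = 2.1218 m/s.
Discharge Q = A * V = 3.38 * 2.1218 = 7.161 m^3/s.

7.161


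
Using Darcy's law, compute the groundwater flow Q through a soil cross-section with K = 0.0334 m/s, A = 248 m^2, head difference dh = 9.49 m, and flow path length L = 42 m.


Darcy's law: Q = K * A * i, where i = dh/L.
Hydraulic gradient i = 9.49 / 42 = 0.225952.
Q = 0.0334 * 248 * 0.225952
  = 1.8716 m^3/s.

1.8716


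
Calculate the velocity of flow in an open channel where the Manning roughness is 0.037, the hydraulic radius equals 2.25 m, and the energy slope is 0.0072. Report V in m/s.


Manning's equation gives V = (1/n) * R^(2/3) * S^(1/2).
First, compute R^(2/3) = 2.25^(2/3) = 1.7171.
Next, S^(1/2) = 0.0072^(1/2) = 0.084853.
Then 1/n = 1/0.037 = 27.03.
V = 27.03 * 1.7171 * 0.084853 = 3.9378 m/s.

3.9378


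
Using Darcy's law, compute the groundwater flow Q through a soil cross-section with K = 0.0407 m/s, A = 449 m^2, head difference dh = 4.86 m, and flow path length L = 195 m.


Darcy's law: Q = K * A * i, where i = dh/L.
Hydraulic gradient i = 4.86 / 195 = 0.024923.
Q = 0.0407 * 449 * 0.024923
  = 0.4555 m^3/s.

0.4555


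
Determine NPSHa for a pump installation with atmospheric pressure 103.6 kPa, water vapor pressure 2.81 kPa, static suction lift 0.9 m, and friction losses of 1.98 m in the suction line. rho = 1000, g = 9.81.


NPSHa = p_atm/(rho*g) - z_s - hf_s - p_vap/(rho*g).
p_atm/(rho*g) = 103.6*1000 / (1000*9.81) = 10.561 m.
p_vap/(rho*g) = 2.81*1000 / (1000*9.81) = 0.286 m.
NPSHa = 10.561 - 0.9 - 1.98 - 0.286
      = 7.39 m.

7.39


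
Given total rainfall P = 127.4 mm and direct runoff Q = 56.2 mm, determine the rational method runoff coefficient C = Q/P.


The runoff coefficient C = runoff depth / rainfall depth.
C = 56.2 / 127.4
  = 0.4411.

0.4411


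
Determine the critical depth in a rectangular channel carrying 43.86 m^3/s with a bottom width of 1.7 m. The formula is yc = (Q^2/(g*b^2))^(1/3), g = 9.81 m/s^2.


Using yc = (Q^2 / (g * b^2))^(1/3):
Q^2 = 43.86^2 = 1923.7.
g * b^2 = 9.81 * 1.7^2 = 9.81 * 2.89 = 28.35.
Q^2 / (g*b^2) = 1923.7 / 28.35 = 67.8554.
yc = 67.8554^(1/3) = 4.0787 m.

4.0787


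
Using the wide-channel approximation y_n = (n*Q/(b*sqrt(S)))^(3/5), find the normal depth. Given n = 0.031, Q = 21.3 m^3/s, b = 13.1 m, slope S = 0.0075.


We use the wide-channel approximation y_n = (n*Q/(b*sqrt(S)))^(3/5).
sqrt(S) = sqrt(0.0075) = 0.086603.
Numerator: n*Q = 0.031 * 21.3 = 0.6603.
Denominator: b*sqrt(S) = 13.1 * 0.086603 = 1.134499.
arg = 0.582.
y_n = 0.582^(3/5) = 0.7227 m.

0.7227


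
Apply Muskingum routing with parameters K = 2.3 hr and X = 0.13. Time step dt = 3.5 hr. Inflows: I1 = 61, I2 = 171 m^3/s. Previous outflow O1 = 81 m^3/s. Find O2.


Muskingum coefficients:
denom = 2*K*(1-X) + dt = 2*2.3*(1-0.13) + 3.5 = 7.502.
C0 = (dt - 2*K*X)/denom = (3.5 - 2*2.3*0.13)/7.502 = 0.3868.
C1 = (dt + 2*K*X)/denom = (3.5 + 2*2.3*0.13)/7.502 = 0.5463.
C2 = (2*K*(1-X) - dt)/denom = 0.0669.
O2 = C0*I2 + C1*I1 + C2*O1
   = 0.3868*171 + 0.5463*61 + 0.0669*81
   = 104.89 m^3/s.

104.89


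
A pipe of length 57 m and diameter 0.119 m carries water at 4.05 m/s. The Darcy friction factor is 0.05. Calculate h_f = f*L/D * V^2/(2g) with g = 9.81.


Darcy-Weisbach equation: h_f = f * (L/D) * V^2/(2g).
f * L/D = 0.05 * 57/0.119 = 23.9496.
V^2/(2g) = 4.05^2 / (2*9.81) = 16.4025 / 19.62 = 0.836 m.
h_f = 23.9496 * 0.836 = 20.022 m.

20.022


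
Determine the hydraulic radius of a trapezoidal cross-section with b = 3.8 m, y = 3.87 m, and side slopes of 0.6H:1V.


For a trapezoidal section with side slope z:
A = (b + z*y)*y = (3.8 + 0.6*3.87)*3.87 = 23.692 m^2.
P = b + 2*y*sqrt(1 + z^2) = 3.8 + 2*3.87*sqrt(1 + 0.6^2) = 12.826 m.
R = A/P = 23.692 / 12.826 = 1.8472 m.

1.8472


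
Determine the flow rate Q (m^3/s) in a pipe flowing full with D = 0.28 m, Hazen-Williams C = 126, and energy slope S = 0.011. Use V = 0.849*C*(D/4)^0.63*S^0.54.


For a full circular pipe, R = D/4 = 0.28/4 = 0.07 m.
V = 0.849 * 126 * 0.07^0.63 * 0.011^0.54
  = 0.849 * 126 * 0.187246 * 0.087569
  = 1.7541 m/s.
Pipe area A = pi*D^2/4 = pi*0.28^2/4 = 0.0616 m^2.
Q = A * V = 0.0616 * 1.7541 = 0.108 m^3/s.

0.108


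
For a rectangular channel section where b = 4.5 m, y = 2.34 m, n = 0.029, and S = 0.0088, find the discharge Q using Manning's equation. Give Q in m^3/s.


For a rectangular channel, the cross-sectional area A = b * y = 4.5 * 2.34 = 10.53 m^2.
The wetted perimeter P = b + 2y = 4.5 + 2*2.34 = 9.18 m.
Hydraulic radius R = A/P = 10.53/9.18 = 1.1471 m.
Velocity V = (1/n)*R^(2/3)*S^(1/2) = (1/0.029)*1.1471^(2/3)*0.0088^(1/2) = 3.5446 m/s.
Discharge Q = A * V = 10.53 * 3.5446 = 37.325 m^3/s.

37.325


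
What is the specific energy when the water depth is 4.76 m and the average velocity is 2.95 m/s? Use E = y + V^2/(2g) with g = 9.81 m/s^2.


Specific energy E = y + V^2/(2g).
Velocity head = V^2/(2g) = 2.95^2 / (2*9.81) = 8.7025 / 19.62 = 0.4436 m.
E = 4.76 + 0.4436 = 5.2036 m.

5.2036


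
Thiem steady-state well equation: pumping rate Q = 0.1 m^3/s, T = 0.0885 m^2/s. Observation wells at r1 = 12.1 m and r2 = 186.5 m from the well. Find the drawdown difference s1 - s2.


Thiem equation: s1 - s2 = Q/(2*pi*T) * ln(r2/r1).
ln(r2/r1) = ln(186.5/12.1) = 2.7352.
Q/(2*pi*T) = 0.1 / (2*pi*0.0885) = 0.1 / 0.5561 = 0.1798.
s1 - s2 = 0.1798 * 2.7352 = 0.4919 m.

0.4919


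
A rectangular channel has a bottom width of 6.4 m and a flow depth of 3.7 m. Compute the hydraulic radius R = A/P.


For a rectangular section:
Flow area A = b * y = 6.4 * 3.7 = 23.68 m^2.
Wetted perimeter P = b + 2y = 6.4 + 2*3.7 = 13.8 m.
Hydraulic radius R = A/P = 23.68 / 13.8 = 1.7159 m.

1.7159


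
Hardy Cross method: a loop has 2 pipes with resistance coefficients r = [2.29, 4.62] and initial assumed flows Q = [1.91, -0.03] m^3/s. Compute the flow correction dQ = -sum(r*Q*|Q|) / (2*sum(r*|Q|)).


Numerator terms (r*Q*|Q|): 2.29*1.91*|1.91| = 8.3541; 4.62*-0.03*|-0.03| = -0.0042.
Sum of numerator = 8.35.
Denominator terms (r*|Q|): 2.29*|1.91| = 4.3739; 4.62*|-0.03| = 0.1386.
2 * sum of denominator = 2 * 4.5125 = 9.025.
dQ = -8.35 / 9.025 = -0.9252 m^3/s.

-0.9252


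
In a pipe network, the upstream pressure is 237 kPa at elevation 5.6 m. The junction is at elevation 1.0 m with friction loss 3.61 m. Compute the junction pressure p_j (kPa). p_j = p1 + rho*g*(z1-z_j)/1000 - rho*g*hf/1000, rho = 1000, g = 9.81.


Junction pressure: p_j = p1 + rho*g*(z1 - z_j)/1000 - rho*g*hf/1000.
Elevation term = 1000*9.81*(5.6 - 1.0)/1000 = 45.126 kPa.
Friction term = 1000*9.81*3.61/1000 = 35.414 kPa.
p_j = 237 + 45.126 - 35.414 = 246.71 kPa.

246.71


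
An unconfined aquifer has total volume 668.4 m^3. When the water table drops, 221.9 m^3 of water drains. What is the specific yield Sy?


Specific yield Sy = Volume drained / Total volume.
Sy = 221.9 / 668.4
   = 0.332.

0.332


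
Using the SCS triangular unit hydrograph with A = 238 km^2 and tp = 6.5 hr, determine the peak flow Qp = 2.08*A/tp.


SCS formula: Qp = 2.08 * A / tp.
Qp = 2.08 * 238 / 6.5
   = 495.04 / 6.5
   = 76.16 m^3/s per cm.

76.16


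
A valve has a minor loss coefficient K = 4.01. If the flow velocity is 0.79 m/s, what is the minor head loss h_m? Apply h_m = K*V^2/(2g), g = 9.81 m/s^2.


Minor loss formula: h_m = K * V^2/(2g).
V^2 = 0.79^2 = 0.6241.
V^2/(2g) = 0.6241 / 19.62 = 0.0318 m.
h_m = 4.01 * 0.0318 = 0.1276 m.

0.1276
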